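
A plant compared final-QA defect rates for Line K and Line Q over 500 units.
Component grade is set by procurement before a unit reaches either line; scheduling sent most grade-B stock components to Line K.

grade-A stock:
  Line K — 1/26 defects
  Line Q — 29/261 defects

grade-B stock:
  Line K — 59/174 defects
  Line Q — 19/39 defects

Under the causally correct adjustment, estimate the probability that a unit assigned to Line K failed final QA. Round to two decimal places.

0.17

Within every component grade level Line K has the lower rate, yet pooled Line Q does — Simpson's reversal.
Component grade is set before the line has any effect — it is not caused by the line — and it independently drives the outcome. That makes it a confounder, so the causal comparison is within component grade levels.
Standardising Line K to the population component grade mix: 0.574·1/26 + 0.426·59/174 = 0.167.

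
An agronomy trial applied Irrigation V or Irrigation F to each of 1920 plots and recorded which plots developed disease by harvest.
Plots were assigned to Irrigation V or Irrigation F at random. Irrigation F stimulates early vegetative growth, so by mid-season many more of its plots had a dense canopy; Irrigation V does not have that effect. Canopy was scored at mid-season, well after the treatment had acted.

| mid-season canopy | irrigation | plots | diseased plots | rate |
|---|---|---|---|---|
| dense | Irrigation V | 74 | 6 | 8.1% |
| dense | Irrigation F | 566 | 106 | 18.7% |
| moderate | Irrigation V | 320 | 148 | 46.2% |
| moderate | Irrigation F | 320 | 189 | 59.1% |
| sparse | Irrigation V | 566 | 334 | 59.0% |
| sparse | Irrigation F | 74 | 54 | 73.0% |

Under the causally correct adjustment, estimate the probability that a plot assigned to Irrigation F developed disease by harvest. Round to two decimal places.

0.36

Within every mid-season canopy level Irrigation V has the lower rate, yet pooled Irrigation F does — Simpson's reversal.
Mid-season canopy is recorded after the irrigation and is itself shifted by it — it sits on the causal path from irrigation to outcome. Conditioning on a mediator would strip out part of the effect we want; the pooled comparison gives the total causal effect.
So P(outcome | do(Irrigation F)) is just the pooled rate for Irrigation F: 349/960 = 0.364.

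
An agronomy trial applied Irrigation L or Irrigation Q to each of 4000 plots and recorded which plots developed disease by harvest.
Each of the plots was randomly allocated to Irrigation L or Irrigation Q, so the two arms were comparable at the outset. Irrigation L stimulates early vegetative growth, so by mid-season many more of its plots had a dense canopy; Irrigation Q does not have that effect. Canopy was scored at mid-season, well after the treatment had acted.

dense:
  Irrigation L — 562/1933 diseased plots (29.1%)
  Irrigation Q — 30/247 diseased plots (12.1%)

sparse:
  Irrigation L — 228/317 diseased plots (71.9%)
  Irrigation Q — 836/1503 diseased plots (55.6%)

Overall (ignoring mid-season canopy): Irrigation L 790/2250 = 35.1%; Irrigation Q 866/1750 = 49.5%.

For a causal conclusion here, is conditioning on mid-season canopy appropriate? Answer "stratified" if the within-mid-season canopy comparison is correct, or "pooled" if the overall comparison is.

The mid-season canopy-specific comparison favours Irrigation Q throughout, but the pooled figures favour Irrigation L. The question is whether to condition on mid-season canopy.
The distribution of mid-season canopy is itself part of what the irrigation does — it is an intermediate outcome. Holding it fixed would remove that part of the effect; the total effect is the pooled difference.
Pooled: Irrigation L 35.1% vs Irrigation Q 49.5%; Irrigation L is lower overall.

pooled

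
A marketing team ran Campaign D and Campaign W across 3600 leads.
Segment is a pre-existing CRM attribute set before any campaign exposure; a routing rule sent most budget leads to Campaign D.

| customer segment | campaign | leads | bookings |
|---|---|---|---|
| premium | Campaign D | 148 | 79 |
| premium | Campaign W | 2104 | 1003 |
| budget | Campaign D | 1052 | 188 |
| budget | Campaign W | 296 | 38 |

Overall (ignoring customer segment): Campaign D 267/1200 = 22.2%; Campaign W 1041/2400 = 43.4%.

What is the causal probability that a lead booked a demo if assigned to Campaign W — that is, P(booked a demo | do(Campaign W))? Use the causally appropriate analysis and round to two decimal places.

0.35

Customer segment satisfies the back-door criterion: it is not a descendant of the campaign, and it blocks the spurious path from campaign to outcome. Adjusting for it (i.e., using the within-customer segment rates) gives the causal effect.
Standardising Campaign W to the population customer segment mix: 0.626·1003/2104 + 0.374·38/296 = 0.346.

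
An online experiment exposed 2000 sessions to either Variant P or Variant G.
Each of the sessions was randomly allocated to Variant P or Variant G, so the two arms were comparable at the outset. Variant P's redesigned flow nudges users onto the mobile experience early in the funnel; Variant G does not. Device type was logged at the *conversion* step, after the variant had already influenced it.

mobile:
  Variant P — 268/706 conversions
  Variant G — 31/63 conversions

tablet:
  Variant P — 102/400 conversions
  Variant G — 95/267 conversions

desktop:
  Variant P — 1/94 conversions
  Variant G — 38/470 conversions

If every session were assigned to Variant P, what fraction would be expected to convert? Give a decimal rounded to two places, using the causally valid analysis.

0.31

Because the variant influences device type, device type is a post-treatment mediator, not a confounder. Stratifying on it would bias the estimate; the causal effect is the crude pooled difference.
So P(outcome | do(Variant P)) is just the pooled rate for Variant P: 371/1200 = 0.309.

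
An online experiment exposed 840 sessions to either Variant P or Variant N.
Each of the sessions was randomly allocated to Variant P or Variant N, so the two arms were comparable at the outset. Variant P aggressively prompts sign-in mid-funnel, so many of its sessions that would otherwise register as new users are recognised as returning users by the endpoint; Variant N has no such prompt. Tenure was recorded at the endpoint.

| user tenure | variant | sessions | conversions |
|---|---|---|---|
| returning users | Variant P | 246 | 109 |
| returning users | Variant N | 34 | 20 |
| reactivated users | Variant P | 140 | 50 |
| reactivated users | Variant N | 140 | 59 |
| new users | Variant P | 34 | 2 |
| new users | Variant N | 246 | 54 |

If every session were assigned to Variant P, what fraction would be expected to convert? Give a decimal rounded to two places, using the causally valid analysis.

The distribution of user tenure is itself part of what the variant does — it is an intermediate outcome. Holding it fixed would remove that part of the effect; the total effect is the pooled difference.
So P(outcome | do(Variant P)) is just the pooled rate for Variant P: 161/420 = 0.383.

0.38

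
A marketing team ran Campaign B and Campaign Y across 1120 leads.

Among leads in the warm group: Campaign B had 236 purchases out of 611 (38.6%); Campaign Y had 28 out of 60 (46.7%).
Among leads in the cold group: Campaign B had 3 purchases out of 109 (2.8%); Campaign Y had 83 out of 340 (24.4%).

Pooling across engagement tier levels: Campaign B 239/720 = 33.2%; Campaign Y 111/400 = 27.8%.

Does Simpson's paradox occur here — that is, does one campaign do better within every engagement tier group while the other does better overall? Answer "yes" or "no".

Within each engagement tier level (warm 38.6% vs 46.7%; cold 2.8% vs 24.4%), Campaign Y has the higher rate every time. Pooled: 33.2% vs 27.8% — Campaign B has the higher rate overall. The two comparisons disagree.

yes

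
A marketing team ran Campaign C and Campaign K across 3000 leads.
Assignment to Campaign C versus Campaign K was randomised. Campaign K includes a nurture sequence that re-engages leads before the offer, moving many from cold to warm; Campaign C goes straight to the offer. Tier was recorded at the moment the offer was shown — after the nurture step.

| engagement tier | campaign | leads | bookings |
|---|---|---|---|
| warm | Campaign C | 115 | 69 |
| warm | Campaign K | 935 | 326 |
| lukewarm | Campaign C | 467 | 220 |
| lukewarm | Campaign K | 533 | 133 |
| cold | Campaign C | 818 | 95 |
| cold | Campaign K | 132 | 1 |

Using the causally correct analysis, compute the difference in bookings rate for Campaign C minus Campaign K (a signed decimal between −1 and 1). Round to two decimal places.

Engagement tier is recorded after the campaign and is itself shifted by it — it sits on the causal path from campaign to outcome. Conditioning on a mediator would strip out part of the effect we want; the pooled comparison gives the total causal effect.
The causal difference is the pooled difference: 0.274 − 0.287 = -0.013.

-0.01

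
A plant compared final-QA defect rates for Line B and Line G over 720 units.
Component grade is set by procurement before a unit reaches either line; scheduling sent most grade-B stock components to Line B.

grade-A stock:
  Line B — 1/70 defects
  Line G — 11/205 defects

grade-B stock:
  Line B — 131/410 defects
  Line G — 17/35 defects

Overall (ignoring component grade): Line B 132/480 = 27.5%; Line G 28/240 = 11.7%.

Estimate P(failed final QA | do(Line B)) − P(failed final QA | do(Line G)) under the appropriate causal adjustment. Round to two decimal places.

-0.12

Component grade differs across lines for reasons unrelated to any effect of the line itself, and it separately predicts the outcome — a classic confounder. We must compare within component grade levels.
Adjusting over the population distribution of component grade: 0.382·(0.014−0.054) + 0.618·(0.320−0.486) = -0.118.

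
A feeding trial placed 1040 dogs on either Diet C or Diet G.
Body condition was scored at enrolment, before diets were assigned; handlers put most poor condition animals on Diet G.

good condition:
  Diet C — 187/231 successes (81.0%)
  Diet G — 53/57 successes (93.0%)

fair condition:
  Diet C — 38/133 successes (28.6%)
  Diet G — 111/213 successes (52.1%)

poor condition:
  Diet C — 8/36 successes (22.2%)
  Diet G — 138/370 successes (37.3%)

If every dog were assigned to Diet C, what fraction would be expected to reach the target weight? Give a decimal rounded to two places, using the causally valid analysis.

Since starting body condition is a pre-existing factor (not a product of the diet) and it affects the outcome on its own, it is a confounder. The stratified rates, not the pooled rate, identify the causal effect.
Standardising Diet C to the population starting body condition mix: 0.277·187/231 + 0.333·38/133 + 0.390·8/36 = 0.406.

0.41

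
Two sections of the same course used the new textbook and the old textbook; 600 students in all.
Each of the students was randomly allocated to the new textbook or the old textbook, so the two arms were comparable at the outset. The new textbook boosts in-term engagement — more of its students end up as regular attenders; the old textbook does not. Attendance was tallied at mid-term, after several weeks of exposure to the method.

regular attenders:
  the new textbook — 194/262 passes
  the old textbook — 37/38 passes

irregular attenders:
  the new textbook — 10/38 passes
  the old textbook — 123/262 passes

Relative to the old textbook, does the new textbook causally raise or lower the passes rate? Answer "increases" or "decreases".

Within every mid-term attendance level the old textbook has the higher rate, yet pooled the new textbook does — Simpson's reversal.
Mid-term attendance here is a post-treatment variable shaped by the teaching method; conditioning on it would introduce bias rather than remove it. The overall comparison is the causal one.
Pooled: the new textbook 68.0% vs the old textbook 53.3%; the new textbook is higher overall.

increases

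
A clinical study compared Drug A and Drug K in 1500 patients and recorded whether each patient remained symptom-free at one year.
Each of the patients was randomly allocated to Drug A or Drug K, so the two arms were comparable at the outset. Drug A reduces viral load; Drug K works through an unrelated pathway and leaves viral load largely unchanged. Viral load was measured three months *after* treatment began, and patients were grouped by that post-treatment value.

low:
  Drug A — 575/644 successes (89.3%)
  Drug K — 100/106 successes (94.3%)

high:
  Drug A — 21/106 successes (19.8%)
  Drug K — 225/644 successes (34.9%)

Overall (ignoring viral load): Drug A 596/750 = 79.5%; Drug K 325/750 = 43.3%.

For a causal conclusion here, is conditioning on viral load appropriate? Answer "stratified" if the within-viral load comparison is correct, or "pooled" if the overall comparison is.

pooled

The viral load-specific comparison favours Drug K throughout, but the pooled figures favour Drug A. The question is whether to condition on viral load.
Viral load here is a post-treatment variable shaped by the drug; conditioning on it would introduce bias rather than remove it. The overall comparison is the causal one.
Pooled: Drug A 79.5% vs Drug K 43.3%; Drug A is higher overall.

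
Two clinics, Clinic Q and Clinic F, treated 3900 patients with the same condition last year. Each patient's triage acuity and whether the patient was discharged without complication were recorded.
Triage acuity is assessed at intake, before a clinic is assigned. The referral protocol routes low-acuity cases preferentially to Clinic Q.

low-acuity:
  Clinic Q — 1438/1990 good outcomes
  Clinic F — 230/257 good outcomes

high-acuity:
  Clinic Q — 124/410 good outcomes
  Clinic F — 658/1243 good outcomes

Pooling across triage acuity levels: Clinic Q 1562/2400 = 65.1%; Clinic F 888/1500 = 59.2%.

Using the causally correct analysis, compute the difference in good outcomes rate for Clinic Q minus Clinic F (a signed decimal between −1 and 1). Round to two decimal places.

The imbalance in triage acuity arose from how patients were allocated, not from anything the clinic did; and triage acuity independently affects the outcome. The pooled gap is confounded — condition on triage acuity.
Adjusting over the population distribution of triage acuity: 0.576·(0.723−0.895) + 0.424·(0.302−0.529) = -0.195.

-0.20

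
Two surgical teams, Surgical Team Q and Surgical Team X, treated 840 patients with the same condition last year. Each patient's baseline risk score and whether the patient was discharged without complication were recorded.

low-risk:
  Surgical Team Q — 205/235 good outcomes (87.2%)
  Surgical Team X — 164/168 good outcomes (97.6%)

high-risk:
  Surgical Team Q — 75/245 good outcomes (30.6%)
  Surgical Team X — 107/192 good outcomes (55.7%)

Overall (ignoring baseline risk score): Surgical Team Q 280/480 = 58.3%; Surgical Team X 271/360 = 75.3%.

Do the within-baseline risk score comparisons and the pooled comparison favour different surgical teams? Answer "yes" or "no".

no

Within each baseline risk score level (low-risk 87.2% vs 97.6%; high-risk 30.6% vs 55.7%), Surgical Team X has the higher rate every time. Pooled: 58.3% vs 75.3% — Surgical Team X has the higher rate overall. They agree.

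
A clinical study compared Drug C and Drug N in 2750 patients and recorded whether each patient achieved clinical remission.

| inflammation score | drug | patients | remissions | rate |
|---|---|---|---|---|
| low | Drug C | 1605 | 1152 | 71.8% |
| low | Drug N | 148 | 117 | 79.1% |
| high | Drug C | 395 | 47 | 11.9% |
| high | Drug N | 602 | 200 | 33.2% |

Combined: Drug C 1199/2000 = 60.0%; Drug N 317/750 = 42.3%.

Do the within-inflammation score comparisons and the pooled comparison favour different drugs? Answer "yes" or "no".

Within each inflammation score level (low 71.8% vs 79.1%; high 11.9% vs 33.2%), Drug N has the higher rate every time. Pooled: 60.0% vs 42.3% — Drug C has the higher rate overall. The two comparisons disagree.

yes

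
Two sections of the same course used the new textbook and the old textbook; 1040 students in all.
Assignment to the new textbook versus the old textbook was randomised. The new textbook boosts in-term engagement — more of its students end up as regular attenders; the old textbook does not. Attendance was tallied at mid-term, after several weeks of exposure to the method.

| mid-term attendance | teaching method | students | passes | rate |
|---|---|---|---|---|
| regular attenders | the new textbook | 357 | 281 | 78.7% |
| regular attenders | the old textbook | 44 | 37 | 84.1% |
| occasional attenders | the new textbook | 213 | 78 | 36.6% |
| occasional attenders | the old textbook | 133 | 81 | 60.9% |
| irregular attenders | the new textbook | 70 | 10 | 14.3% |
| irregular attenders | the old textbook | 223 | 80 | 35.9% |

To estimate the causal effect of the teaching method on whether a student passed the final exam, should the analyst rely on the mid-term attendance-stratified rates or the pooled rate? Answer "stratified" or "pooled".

Mid-term attendance is recorded after the teaching method and is itself shifted by it — it sits on the causal path from teaching method to outcome. Conditioning on a mediator would strip out part of the effect we want; the pooled comparison gives the total causal effect.
Pooled: the new textbook 57.7% vs the old textbook 49.5%; the new textbook is higher overall.

pooled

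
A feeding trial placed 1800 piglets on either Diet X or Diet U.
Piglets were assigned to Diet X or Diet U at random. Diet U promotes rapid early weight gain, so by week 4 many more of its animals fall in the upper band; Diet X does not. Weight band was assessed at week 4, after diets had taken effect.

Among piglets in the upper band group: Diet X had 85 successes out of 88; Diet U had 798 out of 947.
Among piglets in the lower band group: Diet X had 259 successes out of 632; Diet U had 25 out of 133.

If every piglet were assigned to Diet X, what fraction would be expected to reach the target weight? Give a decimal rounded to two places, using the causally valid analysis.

The week-4 weight band-specific comparison favours Diet X throughout, but the pooled figures favour Diet U. The question is whether to condition on week-4 weight band.
Week-4 weight band is downstream of the diet. One should not condition on a consequence of treatment, so the overall rates are the right comparison.
So P(outcome | do(Diet X)) is just the pooled rate for Diet X: 344/720 = 0.478.

0.48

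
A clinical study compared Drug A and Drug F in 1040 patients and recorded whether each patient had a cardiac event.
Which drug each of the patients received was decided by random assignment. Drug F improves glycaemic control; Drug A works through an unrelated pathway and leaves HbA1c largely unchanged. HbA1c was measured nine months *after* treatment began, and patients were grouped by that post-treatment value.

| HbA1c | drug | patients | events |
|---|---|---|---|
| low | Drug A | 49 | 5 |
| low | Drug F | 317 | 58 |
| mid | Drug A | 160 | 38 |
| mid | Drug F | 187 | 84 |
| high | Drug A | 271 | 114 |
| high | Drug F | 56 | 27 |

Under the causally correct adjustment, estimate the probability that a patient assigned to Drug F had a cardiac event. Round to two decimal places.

Within every HbA1c level Drug A has the lower rate, yet pooled Drug F does — Simpson's reversal.
Stratifying would compare drugs among patients the drugs themselves sorted into HbA1c groups — a form of selection on an intermediate. The unconditioned pooled rates give the total causal effect.
So P(outcome | do(Drug F)) is just the pooled rate for Drug F: 169/560 = 0.302.

0.30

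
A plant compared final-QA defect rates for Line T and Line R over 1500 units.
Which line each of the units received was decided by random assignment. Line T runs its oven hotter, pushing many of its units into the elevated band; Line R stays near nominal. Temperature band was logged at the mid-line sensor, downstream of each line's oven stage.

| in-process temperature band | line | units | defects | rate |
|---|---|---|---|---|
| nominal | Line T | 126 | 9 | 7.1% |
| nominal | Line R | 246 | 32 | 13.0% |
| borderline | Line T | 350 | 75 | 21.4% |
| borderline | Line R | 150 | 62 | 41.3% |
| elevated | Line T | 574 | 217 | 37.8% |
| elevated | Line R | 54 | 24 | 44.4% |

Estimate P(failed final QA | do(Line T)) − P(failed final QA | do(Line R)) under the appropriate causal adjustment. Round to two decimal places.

The distribution of in-process temperature band is itself part of what the line does — it is an intermediate outcome. Holding it fixed would remove that part of the effect; the total effect is the pooled difference.
The causal difference is the pooled difference: 0.287 − 0.262 = +0.024.

+0.02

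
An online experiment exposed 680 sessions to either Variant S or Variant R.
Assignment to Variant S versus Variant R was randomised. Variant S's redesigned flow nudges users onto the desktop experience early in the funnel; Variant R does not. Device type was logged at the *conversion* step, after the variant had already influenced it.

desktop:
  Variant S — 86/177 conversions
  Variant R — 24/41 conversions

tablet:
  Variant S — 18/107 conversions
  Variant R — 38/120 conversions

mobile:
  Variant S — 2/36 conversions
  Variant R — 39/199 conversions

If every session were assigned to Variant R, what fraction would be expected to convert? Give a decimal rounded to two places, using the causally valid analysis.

Within every device type level Variant R has the higher rate, yet pooled Variant S does — Simpson's reversal.
Device type is downstream of the variant. One should not condition on a consequence of treatment, so the overall rates are the right comparison.
So P(outcome | do(Variant R)) is just the pooled rate for Variant R: 101/360 = 0.281.

0.28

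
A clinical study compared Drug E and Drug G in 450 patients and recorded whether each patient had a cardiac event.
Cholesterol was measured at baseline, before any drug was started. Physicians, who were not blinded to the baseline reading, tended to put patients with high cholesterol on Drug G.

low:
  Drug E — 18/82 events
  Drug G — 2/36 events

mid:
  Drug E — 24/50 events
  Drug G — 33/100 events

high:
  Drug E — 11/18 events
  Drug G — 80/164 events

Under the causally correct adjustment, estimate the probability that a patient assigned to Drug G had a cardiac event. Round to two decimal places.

0.32

The imbalance in cholesterol arose from how patients were allocated, not from anything the drug did; and cholesterol independently affects the outcome. The pooled gap is confounded — condition on cholesterol.
Standardising Drug G to the population cholesterol mix: 0.262·2/36 + 0.333·33/100 + 0.404·80/164 = 0.322.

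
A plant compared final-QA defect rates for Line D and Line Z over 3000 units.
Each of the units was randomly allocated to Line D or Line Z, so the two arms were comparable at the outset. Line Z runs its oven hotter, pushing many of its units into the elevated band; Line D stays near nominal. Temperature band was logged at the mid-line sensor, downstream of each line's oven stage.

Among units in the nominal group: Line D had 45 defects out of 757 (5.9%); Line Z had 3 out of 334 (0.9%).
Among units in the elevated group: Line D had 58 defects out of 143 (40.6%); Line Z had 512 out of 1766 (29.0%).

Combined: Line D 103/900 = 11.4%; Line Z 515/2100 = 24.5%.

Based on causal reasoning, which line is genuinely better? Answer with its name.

The stratified and pooled comparisons disagree (Line Z wins within each in-process temperature band; Line D wins overall), so the answer turns on the causal role of in-process temperature band.
Stratifying would compare lines among units the lines themselves sorted into in-process temperature band groups — a form of selection on an intermediate. The unconditioned pooled rates give the total causal effect.
Pooled: Line D 11.4% vs Line Z 24.5%; Line D is lower overall.

Line D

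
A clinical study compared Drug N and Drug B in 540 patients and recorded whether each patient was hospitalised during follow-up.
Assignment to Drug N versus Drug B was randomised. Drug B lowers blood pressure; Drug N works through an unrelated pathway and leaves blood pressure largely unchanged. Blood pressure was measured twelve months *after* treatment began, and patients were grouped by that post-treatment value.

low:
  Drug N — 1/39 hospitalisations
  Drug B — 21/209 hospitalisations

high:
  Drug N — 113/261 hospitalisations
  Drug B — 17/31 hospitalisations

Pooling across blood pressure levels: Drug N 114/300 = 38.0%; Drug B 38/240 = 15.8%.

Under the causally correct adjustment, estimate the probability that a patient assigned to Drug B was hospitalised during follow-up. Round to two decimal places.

Within every blood pressure level Drug N has the lower rate, yet pooled Drug B does — Simpson's reversal.
Blood pressure is downstream of the drug. One should not condition on a consequence of treatment, so the overall rates are the right comparison.
So P(outcome | do(Drug B)) is just the pooled rate for Drug B: 38/240 = 0.158.

0.16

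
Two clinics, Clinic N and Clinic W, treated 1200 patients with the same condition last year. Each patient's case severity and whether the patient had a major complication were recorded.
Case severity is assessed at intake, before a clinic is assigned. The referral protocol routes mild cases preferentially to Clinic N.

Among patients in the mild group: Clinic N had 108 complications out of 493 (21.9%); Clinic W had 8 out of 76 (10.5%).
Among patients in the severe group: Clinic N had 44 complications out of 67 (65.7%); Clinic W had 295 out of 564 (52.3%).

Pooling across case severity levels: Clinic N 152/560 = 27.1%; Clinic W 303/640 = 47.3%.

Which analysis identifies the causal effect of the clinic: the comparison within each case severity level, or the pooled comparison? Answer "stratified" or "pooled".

Case severity is set before the clinic has any effect — it is not caused by the clinic — and it independently drives the outcome. That makes it a confounder, so the causal comparison is within case severity levels.
Within each level — mild: 21.9% vs 10.5%; severe: 65.7% vs 52.3% — Clinic W is lower every time.

stratified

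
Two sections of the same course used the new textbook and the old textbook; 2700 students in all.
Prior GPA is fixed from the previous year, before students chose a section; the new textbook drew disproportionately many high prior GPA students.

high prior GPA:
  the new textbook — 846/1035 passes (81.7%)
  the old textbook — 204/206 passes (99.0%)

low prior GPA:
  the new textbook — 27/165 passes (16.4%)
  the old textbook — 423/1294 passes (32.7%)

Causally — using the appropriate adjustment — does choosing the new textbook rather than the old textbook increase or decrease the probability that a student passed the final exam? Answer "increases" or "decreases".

decreases

the old textbook is higher inside every prior GPA band stratum but the new textbook is higher in aggregate. Whether to stratify depends on how prior GPA band relates to the teaching method.
Nothing the teaching method does changes prior GPA band; the imbalance is an allocation artefact. With prior GPA band also predicting the outcome, the pooled figure is confounded, and the within-stratum comparison is the causal one.
Within each level — high prior GPA: 81.7% vs 99.0%; low prior GPA: 16.4% vs 32.7% — the old textbook is higher every time.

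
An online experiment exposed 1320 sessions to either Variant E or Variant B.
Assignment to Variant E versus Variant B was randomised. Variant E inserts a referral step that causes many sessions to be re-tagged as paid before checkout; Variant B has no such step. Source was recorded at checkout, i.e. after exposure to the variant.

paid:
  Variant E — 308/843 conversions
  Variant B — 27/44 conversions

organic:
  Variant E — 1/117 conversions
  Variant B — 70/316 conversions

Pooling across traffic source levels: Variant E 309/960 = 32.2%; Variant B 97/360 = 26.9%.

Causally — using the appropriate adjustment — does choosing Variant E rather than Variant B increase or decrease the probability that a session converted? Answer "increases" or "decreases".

Within every traffic source level Variant B has the higher rate, yet pooled Variant E does — Simpson's reversal.
The distribution of traffic source is itself part of what the variant does — it is an intermediate outcome. Holding it fixed would remove that part of the effect; the total effect is the pooled difference.
Pooled: Variant E 32.2% vs Variant B 26.9%; Variant E is higher overall.

increases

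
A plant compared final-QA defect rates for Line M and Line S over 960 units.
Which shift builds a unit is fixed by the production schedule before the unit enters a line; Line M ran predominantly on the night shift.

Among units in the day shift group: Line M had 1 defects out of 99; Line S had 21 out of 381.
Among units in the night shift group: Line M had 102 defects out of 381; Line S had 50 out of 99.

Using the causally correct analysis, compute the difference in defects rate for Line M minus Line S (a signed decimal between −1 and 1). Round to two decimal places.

-0.14

Nothing the line does changes shift; the imbalance is an allocation artefact. With shift also predicting the outcome, the pooled figure is confounded, and the within-stratum comparison is the causal one.
Adjusting over the population distribution of shift: 0.500·(0.010−0.055) + 0.500·(0.268−0.505) = -0.141.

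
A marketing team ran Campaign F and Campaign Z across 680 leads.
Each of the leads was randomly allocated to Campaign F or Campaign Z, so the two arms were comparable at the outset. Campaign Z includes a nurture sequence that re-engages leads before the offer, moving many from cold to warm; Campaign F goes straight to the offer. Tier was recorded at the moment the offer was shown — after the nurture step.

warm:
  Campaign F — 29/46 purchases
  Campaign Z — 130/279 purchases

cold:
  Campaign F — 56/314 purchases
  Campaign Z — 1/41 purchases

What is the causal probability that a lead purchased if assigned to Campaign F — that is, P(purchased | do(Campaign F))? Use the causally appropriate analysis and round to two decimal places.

0.24

Campaign F is higher inside every engagement tier stratum but Campaign Z is higher in aggregate. Whether to stratify depends on how engagement tier relates to the campaign.
Engagement tier is recorded after the campaign and is itself shifted by it — it sits on the causal path from campaign to outcome. Conditioning on a mediator would strip out part of the effect we want; the pooled comparison gives the total causal effect.
So P(outcome | do(Campaign F)) is just the pooled rate for Campaign F: 85/360 = 0.236.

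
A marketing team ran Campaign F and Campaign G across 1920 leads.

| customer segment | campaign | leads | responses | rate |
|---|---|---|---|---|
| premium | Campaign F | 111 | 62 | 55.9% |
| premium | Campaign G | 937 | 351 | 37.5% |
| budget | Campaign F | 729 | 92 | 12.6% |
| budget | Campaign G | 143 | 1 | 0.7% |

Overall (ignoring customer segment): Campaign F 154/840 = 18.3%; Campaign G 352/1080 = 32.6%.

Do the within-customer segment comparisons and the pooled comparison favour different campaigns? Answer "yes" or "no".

yes

Within each customer segment level (premium 55.9% vs 37.5%; budget 12.6% vs 0.7%), Campaign F has the higher rate every time. Pooled: 18.3% vs 32.6% — Campaign G has the higher rate overall. The two comparisons disagree.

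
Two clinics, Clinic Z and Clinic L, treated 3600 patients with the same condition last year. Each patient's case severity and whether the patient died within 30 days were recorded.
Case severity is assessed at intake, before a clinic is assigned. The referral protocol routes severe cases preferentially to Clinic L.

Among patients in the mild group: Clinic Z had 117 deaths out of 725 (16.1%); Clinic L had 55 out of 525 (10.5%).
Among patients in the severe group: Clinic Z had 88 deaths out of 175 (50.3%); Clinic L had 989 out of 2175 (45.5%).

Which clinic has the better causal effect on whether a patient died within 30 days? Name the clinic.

Clinic L

The stratified and pooled comparisons disagree (Clinic L wins within each case severity; Clinic Z wins overall), so the answer turns on the causal role of case severity.
Case severity differs across clinics for reasons unrelated to any effect of the clinic itself, and it separately predicts the outcome — a classic confounder. We must compare within case severity levels.
Within each level — mild: 16.1% vs 10.5%; severe: 50.3% vs 45.5% — Clinic L is lower every time.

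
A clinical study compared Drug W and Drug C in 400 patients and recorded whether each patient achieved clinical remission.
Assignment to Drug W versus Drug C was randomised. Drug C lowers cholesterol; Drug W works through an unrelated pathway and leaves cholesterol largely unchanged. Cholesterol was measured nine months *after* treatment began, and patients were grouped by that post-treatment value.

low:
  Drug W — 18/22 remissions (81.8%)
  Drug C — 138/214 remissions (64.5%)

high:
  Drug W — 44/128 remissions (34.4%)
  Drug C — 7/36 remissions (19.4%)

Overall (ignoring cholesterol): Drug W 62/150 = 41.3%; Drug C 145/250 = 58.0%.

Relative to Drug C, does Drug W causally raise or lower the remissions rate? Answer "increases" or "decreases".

The cholesterol-specific comparison favours Drug W throughout, but the pooled figures favour Drug C. The question is whether to condition on cholesterol.
Cholesterol here is a post-treatment variable shaped by the drug; conditioning on it would introduce bias rather than remove it. The overall comparison is the causal one.
Pooled: Drug W 41.3% vs Drug C 58.0%; Drug C is higher overall.

decreases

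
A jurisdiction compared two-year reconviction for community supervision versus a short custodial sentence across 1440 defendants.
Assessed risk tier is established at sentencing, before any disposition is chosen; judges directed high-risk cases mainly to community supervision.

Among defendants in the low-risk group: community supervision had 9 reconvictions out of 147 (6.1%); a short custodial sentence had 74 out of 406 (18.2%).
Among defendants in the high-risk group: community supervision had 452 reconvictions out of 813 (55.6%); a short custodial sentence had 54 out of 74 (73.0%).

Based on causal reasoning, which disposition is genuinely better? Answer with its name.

community supervision

Within every assessed risk tier level community supervision has the lower rate, yet pooled a short custodial sentence does — Simpson's reversal.
Here assessed risk tier is a common cause — it drives both which disposition a case falls under and the outcome. The crude comparison mixes populations; the stratum-specific rates are the causally relevant ones.
Within each level — low-risk: 6.1% vs 18.2%; high-risk: 55.6% vs 73.0% — community supervision is lower every time.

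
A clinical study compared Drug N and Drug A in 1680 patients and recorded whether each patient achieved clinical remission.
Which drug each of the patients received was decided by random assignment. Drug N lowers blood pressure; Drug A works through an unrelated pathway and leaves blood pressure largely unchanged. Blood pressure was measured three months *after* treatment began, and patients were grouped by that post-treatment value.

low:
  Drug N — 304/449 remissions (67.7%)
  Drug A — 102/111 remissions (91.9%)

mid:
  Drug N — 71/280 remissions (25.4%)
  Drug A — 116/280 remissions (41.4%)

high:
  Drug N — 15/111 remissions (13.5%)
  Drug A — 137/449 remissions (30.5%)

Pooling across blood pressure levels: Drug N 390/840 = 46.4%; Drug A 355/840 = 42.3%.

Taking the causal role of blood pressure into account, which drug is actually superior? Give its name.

Drug N

The stratified and pooled comparisons disagree (Drug A wins within each blood pressure; Drug N wins overall), so the answer turns on the causal role of blood pressure.
Blood pressure is downstream of the drug. One should not condition on a consequence of treatment, so the overall rates are the right comparison.
Pooled: Drug N 46.4% vs Drug A 42.3%; Drug N is higher overall.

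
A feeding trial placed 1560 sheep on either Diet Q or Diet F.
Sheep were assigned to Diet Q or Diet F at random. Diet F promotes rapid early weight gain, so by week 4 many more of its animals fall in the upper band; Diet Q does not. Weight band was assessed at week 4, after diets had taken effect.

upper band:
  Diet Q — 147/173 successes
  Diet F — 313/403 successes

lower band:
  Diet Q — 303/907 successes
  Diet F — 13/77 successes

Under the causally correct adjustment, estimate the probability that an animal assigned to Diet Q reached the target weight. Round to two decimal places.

0.42

Diet Q is higher inside every week-4 weight band stratum but Diet F is higher in aggregate. Whether to stratify depends on how week-4 weight band relates to the diet.
The distribution of week-4 weight band is itself part of what the diet does — it is an intermediate outcome. Holding it fixed would remove that part of the effect; the total effect is the pooled difference.
So P(outcome | do(Diet Q)) is just the pooled rate for Diet Q: 450/1080 = 0.417.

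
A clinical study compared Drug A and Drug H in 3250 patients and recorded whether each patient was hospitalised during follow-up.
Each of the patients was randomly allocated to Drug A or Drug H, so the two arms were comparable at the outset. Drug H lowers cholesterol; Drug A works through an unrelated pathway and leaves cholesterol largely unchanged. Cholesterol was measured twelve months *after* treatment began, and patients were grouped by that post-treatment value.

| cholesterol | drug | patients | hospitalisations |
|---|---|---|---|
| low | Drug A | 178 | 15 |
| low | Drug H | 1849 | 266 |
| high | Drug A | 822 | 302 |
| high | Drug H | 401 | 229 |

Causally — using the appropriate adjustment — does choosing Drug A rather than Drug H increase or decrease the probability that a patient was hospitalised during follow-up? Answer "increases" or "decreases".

increases

The cholesterol-specific comparison favours Drug A throughout, but the pooled figures favour Drug H. The question is whether to condition on cholesterol.
The distribution of cholesterol is itself part of what the drug does — it is an intermediate outcome. Holding it fixed would remove that part of the effect; the total effect is the pooled difference.
Pooled: Drug A 31.7% vs Drug H 22.0%; Drug H is lower overall.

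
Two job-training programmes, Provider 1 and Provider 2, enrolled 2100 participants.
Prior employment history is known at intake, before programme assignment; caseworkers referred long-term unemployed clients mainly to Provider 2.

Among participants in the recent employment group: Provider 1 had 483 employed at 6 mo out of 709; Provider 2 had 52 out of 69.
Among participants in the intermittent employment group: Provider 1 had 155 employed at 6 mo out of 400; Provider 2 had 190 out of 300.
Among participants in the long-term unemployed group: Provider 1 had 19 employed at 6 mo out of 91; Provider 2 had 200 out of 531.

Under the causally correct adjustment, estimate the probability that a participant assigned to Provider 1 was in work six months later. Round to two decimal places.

0.44

Prior employment history differs across programmes for reasons unrelated to any effect of the programme itself, and it separately predicts the outcome — a classic confounder. We must compare within prior employment history levels.
Standardising Provider 1 to the population prior employment history mix: 0.370·483/709 + 0.333·155/400 + 0.296·19/91 = 0.443.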